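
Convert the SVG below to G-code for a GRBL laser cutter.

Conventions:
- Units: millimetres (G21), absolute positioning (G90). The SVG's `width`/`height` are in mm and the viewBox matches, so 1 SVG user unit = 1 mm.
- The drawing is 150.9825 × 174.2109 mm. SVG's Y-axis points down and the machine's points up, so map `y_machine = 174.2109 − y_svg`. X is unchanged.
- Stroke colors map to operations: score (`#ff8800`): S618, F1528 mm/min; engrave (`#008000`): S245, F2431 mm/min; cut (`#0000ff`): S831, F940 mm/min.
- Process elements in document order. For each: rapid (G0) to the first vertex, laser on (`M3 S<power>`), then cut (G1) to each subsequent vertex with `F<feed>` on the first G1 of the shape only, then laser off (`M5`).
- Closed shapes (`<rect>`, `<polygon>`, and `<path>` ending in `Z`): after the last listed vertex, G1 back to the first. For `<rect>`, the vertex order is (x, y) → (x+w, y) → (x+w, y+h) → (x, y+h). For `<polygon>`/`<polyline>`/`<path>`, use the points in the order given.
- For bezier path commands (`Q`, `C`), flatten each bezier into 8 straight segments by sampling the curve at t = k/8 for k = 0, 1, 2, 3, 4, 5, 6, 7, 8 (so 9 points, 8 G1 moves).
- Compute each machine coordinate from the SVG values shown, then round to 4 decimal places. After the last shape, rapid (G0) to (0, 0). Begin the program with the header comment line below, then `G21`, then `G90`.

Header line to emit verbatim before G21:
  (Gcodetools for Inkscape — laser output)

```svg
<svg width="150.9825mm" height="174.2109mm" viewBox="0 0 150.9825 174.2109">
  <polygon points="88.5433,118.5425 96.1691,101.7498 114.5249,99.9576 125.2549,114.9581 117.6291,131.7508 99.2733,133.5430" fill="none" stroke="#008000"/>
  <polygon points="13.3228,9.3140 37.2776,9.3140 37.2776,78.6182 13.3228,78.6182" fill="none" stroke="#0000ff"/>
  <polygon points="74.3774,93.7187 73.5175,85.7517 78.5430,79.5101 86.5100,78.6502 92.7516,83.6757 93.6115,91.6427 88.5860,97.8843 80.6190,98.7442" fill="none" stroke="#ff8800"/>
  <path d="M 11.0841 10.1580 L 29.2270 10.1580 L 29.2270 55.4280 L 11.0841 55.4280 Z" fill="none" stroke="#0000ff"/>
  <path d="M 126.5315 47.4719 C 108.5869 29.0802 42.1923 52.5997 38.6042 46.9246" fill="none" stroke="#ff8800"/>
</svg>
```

Since the viewBox matches the mm dimensions, user units are millimetres directly. The only transform is the Y-flip y_m = 174.2109 − y_svg.

Shape 1 is a regular polygon drawn with `<polygon>`. Its stroke #008000 means engrave at S245, F2431. After flipping Y the toolpath is (88.5433,55.6684) → (96.1691,72.4611) → (114.5249,74.2533) → (125.2549,59.2528) → (117.6291,42.4601) → (99.2733,40.6679) → (88.5433,55.6684), returning to the start.

Shape 2 is a rectangle drawn with `<polygon>`. Its stroke #0000ff means cut at S831, F940. After flipping Y the toolpath is (13.3228,164.8969) → (37.2776,164.8969) → (37.2776,95.5927) → (13.3228,95.5927) → (13.3228,164.8969), returning to the start.

Shape 3 is a regular polygon drawn with `<polygon>`. Its stroke #ff8800 means score at S618, F1528. After flipping Y the toolpath is (74.3774,80.4922) → (73.5175,88.4592) → (78.5430,94.7008) → (86.5100,95.5607) → (92.7516,90.5352) → (93.6115,82.5682) → (88.5860,76.3266) → (80.6190,75.4667) → (74.3774,80.4922), returning to the start.

Shape 4 is a rectangle drawn with `<path>`. Its stroke #0000ff means cut at S831, F940. After flipping Y the toolpath is (11.0841,164.0529) → (29.2270,164.0529) → (29.2270,118.7829) → (11.0841,118.7829) → (11.0841,164.0529), returning to the start.

Shape 5 is a cubic bezier drawn with `<path>`. Its stroke #ff8800 means score at S618, F1528. After flipping Y the toolpath is (126.5315,126.7390) → (117.7485,131.8102) → (105.7271,133.7855) → (91.7710,133.4981) → (77.1842,131.7814) → (63.2703,129.4686) → (51.3331,127.3929) → (42.6765,126.3878) → (38.6042,127.2863).

(Gcodetools for Inkscape — laser output)
G21
G90
G0 X88.5433 Y55.6684
M3 S245
G1 X96.1691 Y72.4611 F2431
G1 X114.5249 Y74.2533
G1 X125.2549 Y59.2528
G1 X117.6291 Y42.4601
G1 X99.2733 Y40.6679
G1 X88.5433 Y55.6684
M5
G0 X13.3228 Y164.8969
M3 S831
G1 X37.2776 Y164.8969 F940
G1 X37.2776 Y95.5927
G1 X13.3228 Y95.5927
G1 X13.3228 Y164.8969
M5
G0 X74.3774 Y80.4922
M3 S618
G1 X73.5175 Y88.4592 F1528
G1 X78.5430 Y94.7008
G1 X86.5100 Y95.5607
G1 X92.7516 Y90.5352
G1 X93.6115 Y82.5682
G1 X88.5860 Y76.3266
G1 X80.6190 Y75.4667
G1 X74.3774 Y80.4922
M5
G0 X11.0841 Y164.0529
M3 S831
G1 X29.2270 Y164.0529 F940
G1 X29.2270 Y118.7829
G1 X11.0841 Y118.7829
G1 X11.0841 Y164.0529
M5
G0 X126.5315 Y126.7390
M3 S618
G1 X117.7485 Y131.8102 F1528
G1 X105.7271 Y133.7855
G1 X91.7710 Y133.4981
G1 X77.1842 Y131.7814
G1 X63.2703 Y129.4686
G1 X51.3331 Y127.3929
G1 X42.6765 Y126.3878
G1 X38.6042 Y127.2863
M5
G0 X0.0000 Y0.0000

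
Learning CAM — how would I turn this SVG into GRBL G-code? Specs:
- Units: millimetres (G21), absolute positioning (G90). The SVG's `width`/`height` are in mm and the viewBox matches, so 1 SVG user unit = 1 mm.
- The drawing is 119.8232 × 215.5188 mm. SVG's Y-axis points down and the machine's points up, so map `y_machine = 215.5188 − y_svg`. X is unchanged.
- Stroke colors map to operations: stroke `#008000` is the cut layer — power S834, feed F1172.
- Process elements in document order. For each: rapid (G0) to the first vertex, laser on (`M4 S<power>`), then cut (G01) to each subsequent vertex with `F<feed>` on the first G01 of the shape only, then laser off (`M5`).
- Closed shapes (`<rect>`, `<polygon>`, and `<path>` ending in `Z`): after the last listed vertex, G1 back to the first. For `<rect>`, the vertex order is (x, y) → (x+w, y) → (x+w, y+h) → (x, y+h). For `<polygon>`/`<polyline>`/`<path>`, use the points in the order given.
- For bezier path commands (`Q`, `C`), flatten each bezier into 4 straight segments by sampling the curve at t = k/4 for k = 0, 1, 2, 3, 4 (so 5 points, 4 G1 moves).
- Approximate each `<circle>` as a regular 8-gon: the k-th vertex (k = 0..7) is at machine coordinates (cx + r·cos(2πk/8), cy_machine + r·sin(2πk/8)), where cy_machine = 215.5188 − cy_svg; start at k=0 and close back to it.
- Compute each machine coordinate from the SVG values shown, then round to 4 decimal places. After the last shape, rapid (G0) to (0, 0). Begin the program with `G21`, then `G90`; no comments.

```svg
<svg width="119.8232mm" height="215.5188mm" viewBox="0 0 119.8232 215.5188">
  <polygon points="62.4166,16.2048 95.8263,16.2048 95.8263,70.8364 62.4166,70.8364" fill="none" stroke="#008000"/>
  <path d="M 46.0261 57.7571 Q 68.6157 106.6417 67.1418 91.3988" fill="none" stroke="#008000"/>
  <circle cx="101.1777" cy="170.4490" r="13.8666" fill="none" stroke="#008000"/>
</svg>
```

Since the viewBox matches the mm dimensions, user units are millimetres directly. The only transform is the Y-flip y_m = 215.5188 − y_svg.

Shape 1 is a rectangle drawn with `<polygon>`. Its stroke #008000 means cut at S834, F1172. After flipping Y the toolpath is (62.4166,199.3140) → (95.8263,199.3140) → (95.8263,144.6824) → (62.4166,144.6824) → (62.4166,199.3140), returning to the start.

Shape 2 is a quadratic bezier drawn with `<path>`. Its stroke #008000 means cut at S834, F1172. After flipping Y the toolpath is (46.0261,157.7617) → (55.8169,137.3274) → (62.5998,124.9090) → (66.3748,120.5065) → (67.1418,124.1200).

Shape 3 is a circle drawn with `<circle>`. Its stroke #008000 means cut at S834, F1172. After flipping Y the toolpath is (115.0443,45.0698) → (110.9829,54.8750) → (101.1777,58.9364) → (91.3725,54.8750) → (87.3111,45.0698) → (91.3725,35.2646) → (101.1777,31.2032) → (110.9829,35.2646) → (115.0443,45.0698), returning to the start.

G21
G90
G0 X62.4166 Y199.3140
M4 S834
G01 X95.8263 Y199.3140 F1172
G01 X95.8263 Y144.6824
G01 X62.4166 Y144.6824
G01 X62.4166 Y199.3140
M5
G0 X46.0261 Y157.7617
M4 S834
G01 X55.8169 Y137.3274 F1172
G01 X62.5998 Y124.9090
G01 X66.3748 Y120.5065
G01 X67.1418 Y124.1200
M5
G0 X115.0443 Y45.0698
M4 S834
G01 X110.9829 Y54.8750 F1172
G01 X101.1777 Y58.9364
G01 X91.3725 Y54.8750
G01 X87.3111 Y45.0698
G01 X91.3725 Y35.2646
G01 X101.1777 Y31.2032
G01 X110.9829 Y35.2646
G01 X115.0443 Y45.0698
M5
G0 X0.0000 Y0.0000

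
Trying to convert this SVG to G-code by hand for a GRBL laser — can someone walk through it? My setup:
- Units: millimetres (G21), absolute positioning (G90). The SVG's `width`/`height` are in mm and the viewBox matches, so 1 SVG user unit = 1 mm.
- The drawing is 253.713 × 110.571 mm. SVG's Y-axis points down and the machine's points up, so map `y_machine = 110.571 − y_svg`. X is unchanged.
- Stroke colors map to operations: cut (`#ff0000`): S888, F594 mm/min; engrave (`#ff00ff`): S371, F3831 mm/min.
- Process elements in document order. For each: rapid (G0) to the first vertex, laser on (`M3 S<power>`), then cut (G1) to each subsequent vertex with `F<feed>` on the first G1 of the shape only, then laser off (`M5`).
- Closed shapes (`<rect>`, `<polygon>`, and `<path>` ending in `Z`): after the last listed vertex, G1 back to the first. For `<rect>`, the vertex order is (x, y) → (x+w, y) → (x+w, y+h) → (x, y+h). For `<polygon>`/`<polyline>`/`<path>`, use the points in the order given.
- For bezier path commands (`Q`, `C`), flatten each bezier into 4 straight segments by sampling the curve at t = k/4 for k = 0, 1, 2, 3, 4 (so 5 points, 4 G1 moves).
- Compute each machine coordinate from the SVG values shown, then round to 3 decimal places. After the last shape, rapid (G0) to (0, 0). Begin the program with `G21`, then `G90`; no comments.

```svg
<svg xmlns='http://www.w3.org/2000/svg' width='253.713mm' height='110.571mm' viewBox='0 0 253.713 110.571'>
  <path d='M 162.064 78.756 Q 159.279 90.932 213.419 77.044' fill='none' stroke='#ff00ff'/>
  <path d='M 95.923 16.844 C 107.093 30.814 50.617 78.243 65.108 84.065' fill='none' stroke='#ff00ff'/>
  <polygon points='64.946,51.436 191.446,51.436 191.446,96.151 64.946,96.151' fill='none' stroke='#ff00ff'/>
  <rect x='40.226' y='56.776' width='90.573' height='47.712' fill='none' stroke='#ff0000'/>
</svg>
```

G21
G90
G0 X162.064 Y31.815
M3 S371
G1 X164.229 Y27.356 F3831
G1 X173.510 Y26.155
G1 X189.907 Y28.212
G1 X213.419 Y33.527
M5
G0 X95.923 Y93.727
M3 S371
G1 X93.783 Y78.149 F3831
G1 X79.270 Y57.061
G1 X65.380 Y37.501
G1 X65.108 Y26.506
M5
G0 X64.946 Y59.135
M3 S371
G1 X191.446 Y59.135 F3831
G1 X191.446 Y14.420
G1 X64.946 Y14.420
G1 X64.946 Y59.135
M5
G0 X40.226 Y53.795
M3 S888
G1 X130.799 Y53.795 F594
G1 X130.799 Y6.083
G1 X40.226 Y6.083
G1 X40.226 Y53.795
M5
G0 X0.000 Y0.000

Since the viewBox matches the mm dimensions, user units are millimetres directly. The only transform is the Y-flip y_m = 110.571 − y_svg.

Shape 1 is a quadratic bezier drawn with `<path>`. Its stroke #ff00ff means engrave at S371, F3831. After flipping Y the toolpath is (162.064,31.815) → (164.229,27.356) → (173.510,26.155) → (189.907,28.212) → (213.419,33.527).

Shape 2 is a cubic bezier drawn with `<path>`. Its stroke #ff00ff means engrave at S371, F3831. After flipping Y the toolpath is (95.923,93.727) → (93.783,78.149) → (79.270,57.061) → (65.380,37.501) → (65.108,26.506).

Shape 3 is a rectangle drawn with `<polygon>`. Its stroke #ff00ff means engrave at S371, F3831. After flipping Y the toolpath is (64.946,59.135) → (191.446,59.135) → (191.446,14.420) → (64.946,14.420) → (64.946,59.135), returning to the start.

Shape 4 is a rectangle drawn with `<rect>`. Its stroke #ff0000 means cut at S888, F594. After flipping Y the toolpath is (40.226,53.795) → (130.799,53.795) → (130.799,6.083) → (40.226,6.083) → (40.226,53.795), returning to the start.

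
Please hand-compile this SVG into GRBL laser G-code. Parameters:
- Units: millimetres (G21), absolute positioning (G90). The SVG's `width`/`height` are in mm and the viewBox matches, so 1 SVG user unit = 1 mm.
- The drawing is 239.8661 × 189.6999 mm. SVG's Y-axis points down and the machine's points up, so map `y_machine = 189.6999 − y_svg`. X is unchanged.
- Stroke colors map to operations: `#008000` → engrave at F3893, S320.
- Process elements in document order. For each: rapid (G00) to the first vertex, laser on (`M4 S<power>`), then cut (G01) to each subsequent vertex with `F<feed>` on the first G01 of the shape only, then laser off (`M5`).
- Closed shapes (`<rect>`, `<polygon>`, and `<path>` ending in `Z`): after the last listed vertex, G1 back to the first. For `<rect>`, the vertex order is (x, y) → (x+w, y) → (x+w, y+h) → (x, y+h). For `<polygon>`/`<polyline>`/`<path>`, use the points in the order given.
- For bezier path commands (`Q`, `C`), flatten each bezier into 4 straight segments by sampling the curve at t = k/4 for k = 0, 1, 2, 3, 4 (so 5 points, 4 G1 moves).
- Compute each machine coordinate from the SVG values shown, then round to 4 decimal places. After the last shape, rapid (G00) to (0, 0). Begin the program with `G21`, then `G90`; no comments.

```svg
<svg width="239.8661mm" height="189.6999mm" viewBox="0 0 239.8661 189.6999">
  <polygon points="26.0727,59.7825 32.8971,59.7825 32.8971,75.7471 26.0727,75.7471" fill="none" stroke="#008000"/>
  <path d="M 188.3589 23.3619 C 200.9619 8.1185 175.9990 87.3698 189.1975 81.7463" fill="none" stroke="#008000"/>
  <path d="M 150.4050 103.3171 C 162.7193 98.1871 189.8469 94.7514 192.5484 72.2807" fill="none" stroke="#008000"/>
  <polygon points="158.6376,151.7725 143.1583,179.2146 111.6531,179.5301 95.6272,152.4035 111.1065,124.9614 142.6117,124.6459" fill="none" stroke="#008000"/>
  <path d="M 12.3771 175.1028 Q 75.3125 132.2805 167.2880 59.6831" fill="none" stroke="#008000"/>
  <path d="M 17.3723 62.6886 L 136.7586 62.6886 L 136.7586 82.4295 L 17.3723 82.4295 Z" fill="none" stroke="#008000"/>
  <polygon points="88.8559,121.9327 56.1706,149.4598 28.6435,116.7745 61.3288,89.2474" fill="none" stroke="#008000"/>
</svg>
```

Since the viewBox matches the mm dimensions, user units are millimetres directly. The only transform is the Y-flip y_m = 189.6999 − y_svg.

Shape 1 is a rectangle drawn with `<polygon>`. Its stroke #008000 means engrave at S320, F3893. After flipping Y the toolpath is (26.0727,129.9174) → (32.8971,129.9174) → (32.8971,113.9528) → (26.0727,113.9528) → (26.0727,129.9174), returning to the start.

Shape 2 is a cubic bezier drawn with `<path>`. Its stroke #008000 means engrave at S320, F3893. After flipping Y the toolpath is (188.3589,166.3380) → (191.9508,162.8554) → (188.5549,140.7533) → (185.2706,116.8474) → (189.1975,107.9536).

Shape 3 is a cubic bezier drawn with `<path>`. Its stroke #008000 means engrave at S320, F3893. After flipping Y the toolpath is (150.4050,86.3828) → (161.8051,90.2365) → (175.0815,95.3982) → (186.5555,103.8113) → (192.5484,117.4192).

Shape 4 is a regular polygon drawn with `<polygon>`. Its stroke #008000 means engrave at S320, F3893. After flipping Y the toolpath is (158.6376,37.9274) → (143.1583,10.4853) → (111.6531,10.1698) → (95.6272,37.2964) → (111.1065,64.7385) → (142.6117,65.0540) → (158.6376,37.9274), returning to the start.

Shape 5 is a quadratic bezier drawn with `<path>`. Its stroke #008000 means engrave at S320, F3893. After flipping Y the toolpath is (12.3771,14.5971) → (45.6598,37.8692) → (82.5725,64.8632) → (123.1153,95.5790) → (167.2880,130.0168).

Shape 6 is a rectangle drawn with `<path>`. Its stroke #008000 means engrave at S320, F3893. After flipping Y the toolpath is (17.3723,127.0113) → (136.7586,127.0113) → (136.7586,107.2704) → (17.3723,107.2704) → (17.3723,127.0113), returning to the start.

Shape 7 is a regular polygon drawn with `<polygon>`. Its stroke #008000 means engrave at S320, F3893. After flipping Y the toolpath is (88.8559,67.7672) → (56.1706,40.2401) → (28.6435,72.9254) → (61.3288,100.4525) → (88.8559,67.7672), returning to the start.

G21
G90
G00 X26.0727 Y129.9174
M4 S320
G01 X32.8971 Y129.9174 F3893
G01 X32.8971 Y113.9528
G01 X26.0727 Y113.9528
G01 X26.0727 Y129.9174
M5
G00 X188.3589 Y166.3380
M4 S320
G01 X191.9508 Y162.8554 F3893
G01 X188.5549 Y140.7533
G01 X185.2706 Y116.8474
G01 X189.1975 Y107.9536
M5
G00 X150.4050 Y86.3828
M4 S320
G01 X161.8051 Y90.2365 F3893
G01 X175.0815 Y95.3982
G01 X186.5555 Y103.8113
G01 X192.5484 Y117.4192
M5
G00 X158.6376 Y37.9274
M4 S320
G01 X143.1583 Y10.4853 F3893
G01 X111.6531 Y10.1698
G01 X95.6272 Y37.2964
G01 X111.1065 Y64.7385
G01 X142.6117 Y65.0540
G01 X158.6376 Y37.9274
M5
G00 X12.3771 Y14.5971
M4 S320
G01 X45.6598 Y37.8692 F3893
G01 X82.5725 Y64.8632
G01 X123.1153 Y95.5790
G01 X167.2880 Y130.0168
M5
G00 X17.3723 Y127.0113
M4 S320
G01 X136.7586 Y127.0113 F3893
G01 X136.7586 Y107.2704
G01 X17.3723 Y107.2704
G01 X17.3723 Y127.0113
M5
G00 X88.8559 Y67.7672
M4 S320
G01 X56.1706 Y40.2401 F3893
G01 X28.6435 Y72.9254
G01 X61.3288 Y100.4525
G01 X88.8559 Y67.7672
M5
G00 X0.0000 Y0.0000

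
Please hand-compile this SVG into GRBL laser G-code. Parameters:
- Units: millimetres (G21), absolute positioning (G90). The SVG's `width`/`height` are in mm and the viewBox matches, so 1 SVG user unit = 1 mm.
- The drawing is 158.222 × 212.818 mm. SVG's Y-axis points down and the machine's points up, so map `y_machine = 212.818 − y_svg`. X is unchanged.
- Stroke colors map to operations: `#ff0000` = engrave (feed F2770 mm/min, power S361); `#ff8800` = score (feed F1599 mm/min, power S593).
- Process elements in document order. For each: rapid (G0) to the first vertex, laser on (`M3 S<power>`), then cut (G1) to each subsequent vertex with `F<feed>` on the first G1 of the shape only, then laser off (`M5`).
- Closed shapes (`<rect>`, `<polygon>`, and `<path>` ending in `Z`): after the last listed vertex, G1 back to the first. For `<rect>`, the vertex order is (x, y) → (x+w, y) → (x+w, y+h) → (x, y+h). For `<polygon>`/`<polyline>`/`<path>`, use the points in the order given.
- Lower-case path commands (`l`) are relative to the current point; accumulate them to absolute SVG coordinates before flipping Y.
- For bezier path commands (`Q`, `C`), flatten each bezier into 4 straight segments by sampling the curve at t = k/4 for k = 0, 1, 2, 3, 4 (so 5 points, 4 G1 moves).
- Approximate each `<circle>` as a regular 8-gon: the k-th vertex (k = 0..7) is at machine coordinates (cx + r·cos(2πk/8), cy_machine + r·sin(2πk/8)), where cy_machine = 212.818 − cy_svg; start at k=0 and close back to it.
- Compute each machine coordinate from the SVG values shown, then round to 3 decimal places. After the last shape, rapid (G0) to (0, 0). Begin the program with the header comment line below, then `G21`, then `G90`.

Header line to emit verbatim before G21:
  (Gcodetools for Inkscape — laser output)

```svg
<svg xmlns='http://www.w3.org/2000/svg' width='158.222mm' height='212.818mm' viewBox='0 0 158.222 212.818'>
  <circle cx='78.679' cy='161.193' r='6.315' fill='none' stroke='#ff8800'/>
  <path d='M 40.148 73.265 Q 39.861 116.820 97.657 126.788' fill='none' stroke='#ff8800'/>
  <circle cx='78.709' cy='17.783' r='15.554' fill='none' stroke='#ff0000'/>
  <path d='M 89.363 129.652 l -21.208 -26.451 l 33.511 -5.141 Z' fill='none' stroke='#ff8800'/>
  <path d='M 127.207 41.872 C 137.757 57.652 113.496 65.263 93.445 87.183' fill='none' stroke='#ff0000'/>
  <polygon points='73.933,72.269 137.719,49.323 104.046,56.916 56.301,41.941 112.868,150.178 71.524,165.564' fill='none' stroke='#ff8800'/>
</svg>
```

(Gcodetools for Inkscape — laser output)
G21
G90
G0 X84.994 Y51.625
M3 S593
G1 X83.144 Y56.090 F1599
G1 X78.679 Y57.940
G1 X74.214 Y56.090
G1 X72.364 Y51.625
G1 X74.214 Y47.160
G1 X78.679 Y45.310
G1 X83.144 Y47.160
G1 X84.994 Y51.625
M5
G0 X40.148 Y139.553
M3 S593
G1 X43.635 Y119.875 F1599
G1 X54.382 Y104.395
G1 X72.389 Y93.113
G1 X97.657 Y86.030
M5
G0 X94.263 Y195.035
M3 S361
G1 X89.707 Y206.033 F2770
G1 X78.709 Y210.589
G1 X67.711 Y206.033
G1 X63.155 Y195.035
G1 X67.711 Y184.037
G1 X78.709 Y179.481
G1 X89.707 Y184.037
G1 X94.263 Y195.035
M5
G0 X89.363 Y83.166
M3 S593
G1 X68.155 Y109.617 F1599
G1 X101.666 Y114.758
G1 X89.363 Y83.166
M5
G0 X127.207 Y170.946
M3 S361
G1 X129.202 Y160.291 F2770
G1 X121.801 Y150.593
G1 X108.663 Y139.743
G1 X93.445 Y125.635
M5
G0 X73.933 Y140.549
M3 S593
G1 X137.719 Y163.495 F1599
G1 X104.046 Y155.902
G1 X56.301 Y170.877
G1 X112.868 Y62.640
G1 X71.524 Y47.254
G1 X73.933 Y140.549
M5
G0 X0.000 Y0.000

viewBox `0 0 158.222 212.818` with mm width/height → 1 unit = 1 mm. Flip: y_m = 212.818 − y_svg.

**Shape 1** — `<circle>` circle, stroke `#ff8800` → score (S593, F1599). Machine vertices: (84.994,51.625) → (83.144,56.090) → (78.679,57.940) → (74.214,56.090) → (72.364,51.625) → (74.214,47.160) → (78.679,45.310) → (83.144,47.160) → (84.994,51.625). Closed: final G1 returns to the first vertex.

**Shape 2** — `<path>` quadratic bezier, stroke `#ff8800` → score (S593, F1599). Control points (SVG): P0=(40.148,73.265), P1=(39.861,116.820), P2=(97.657,126.788); sampled at t=k/4. Machine vertices: (40.148,139.553) → (43.635,119.875) → (54.382,104.395) → (72.389,93.113) → (97.657,86.030). Open path.

**Shape 3** — `<circle>` circle, stroke `#ff0000` → engrave (S361, F2770). Machine vertices: (94.263,195.035) → (89.707,206.033) → (78.709,210.589) → (67.711,206.033) → (63.155,195.035) → (67.711,184.037) → (78.709,179.481) → (89.707,184.037) → (94.263,195.035). Closed: final G1 returns to the first vertex.

**Shape 4** — `<path>` regular polygon, stroke `#ff8800` → score (S593, F1599). Machine vertices: (89.363,83.166) → (68.155,109.617) → (101.666,114.758) → (89.363,83.166). Closed: final G1 returns to the first vertex.

**Shape 5** — `<path>` cubic bezier, stroke `#ff0000` → engrave (S361, F2770). Control points (SVG): P0=(127.207,41.872), P1=(137.757,57.652), P2=(113.496,65.263), P3=(93.445,87.183); sampled at t=k/4. Machine vertices: (127.207,170.946) → (129.202,160.291) → (121.801,150.593) → (108.663,139.743) → (93.445,125.635). Open path.

**Shape 6** — `<polygon>` closed polygon, stroke `#ff8800` → score (S593, F1599). Machine vertices: (73.933,140.549) → (137.719,163.495) → (104.046,155.902) → (56.301,170.877) → (112.868,62.640) → (71.524,47.254) → (73.933,140.549). Closed: final G1 returns to the first vertex.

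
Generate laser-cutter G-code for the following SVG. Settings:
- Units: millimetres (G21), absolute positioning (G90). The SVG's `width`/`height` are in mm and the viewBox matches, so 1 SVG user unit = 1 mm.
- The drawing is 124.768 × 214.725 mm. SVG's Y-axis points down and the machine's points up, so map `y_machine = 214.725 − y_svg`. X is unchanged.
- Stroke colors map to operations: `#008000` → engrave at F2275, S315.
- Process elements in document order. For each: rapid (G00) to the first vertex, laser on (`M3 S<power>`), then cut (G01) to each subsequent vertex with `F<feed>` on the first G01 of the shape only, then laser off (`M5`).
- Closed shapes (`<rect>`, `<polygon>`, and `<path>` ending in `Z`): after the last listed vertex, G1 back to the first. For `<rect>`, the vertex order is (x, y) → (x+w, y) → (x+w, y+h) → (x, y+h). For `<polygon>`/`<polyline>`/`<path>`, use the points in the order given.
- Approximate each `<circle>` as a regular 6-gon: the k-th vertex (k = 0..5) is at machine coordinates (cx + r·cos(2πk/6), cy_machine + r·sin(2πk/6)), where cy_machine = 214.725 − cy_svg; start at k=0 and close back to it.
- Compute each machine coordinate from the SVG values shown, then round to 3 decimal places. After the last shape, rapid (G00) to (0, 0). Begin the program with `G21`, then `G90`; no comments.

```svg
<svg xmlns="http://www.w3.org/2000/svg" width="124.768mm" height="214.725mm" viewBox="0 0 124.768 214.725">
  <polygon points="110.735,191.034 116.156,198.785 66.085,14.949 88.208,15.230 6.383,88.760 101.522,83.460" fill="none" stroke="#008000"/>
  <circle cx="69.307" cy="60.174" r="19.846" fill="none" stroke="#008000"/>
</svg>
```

1 u = 1 mm; y_m = 214.725 − y.

[1] `<polygon>` closed polygon, #008000→engrave S315 F2275: (110.735,23.691) → (116.156,15.940) → (66.085,199.776) → (88.208,199.495) → (6.383,125.965) → (101.522,131.265) → (110.735,23.691) (closed)

[2] `<circle>` circle, #008000→engrave S315 F2275: (89.153,154.551) → (79.230,171.738) → (59.384,171.738) → (49.461,154.551) → (59.384,137.364) → (79.230,137.364) → (89.153,154.551) (closed)

G21
G90
G00 X110.735 Y23.691
M3 S315
G01 X116.156 Y15.940 F2275
G01 X66.085 Y199.776
G01 X88.208 Y199.495
G01 X6.383 Y125.965
G01 X101.522 Y131.265
G01 X110.735 Y23.691
M5
G00 X89.153 Y154.551
M3 S315
G01 X79.230 Y171.738 F2275
G01 X59.384 Y171.738
G01 X49.461 Y154.551
G01 X59.384 Y137.364
G01 X79.230 Y137.364
G01 X89.153 Y154.551
M5
G00 X0.000 Y0.000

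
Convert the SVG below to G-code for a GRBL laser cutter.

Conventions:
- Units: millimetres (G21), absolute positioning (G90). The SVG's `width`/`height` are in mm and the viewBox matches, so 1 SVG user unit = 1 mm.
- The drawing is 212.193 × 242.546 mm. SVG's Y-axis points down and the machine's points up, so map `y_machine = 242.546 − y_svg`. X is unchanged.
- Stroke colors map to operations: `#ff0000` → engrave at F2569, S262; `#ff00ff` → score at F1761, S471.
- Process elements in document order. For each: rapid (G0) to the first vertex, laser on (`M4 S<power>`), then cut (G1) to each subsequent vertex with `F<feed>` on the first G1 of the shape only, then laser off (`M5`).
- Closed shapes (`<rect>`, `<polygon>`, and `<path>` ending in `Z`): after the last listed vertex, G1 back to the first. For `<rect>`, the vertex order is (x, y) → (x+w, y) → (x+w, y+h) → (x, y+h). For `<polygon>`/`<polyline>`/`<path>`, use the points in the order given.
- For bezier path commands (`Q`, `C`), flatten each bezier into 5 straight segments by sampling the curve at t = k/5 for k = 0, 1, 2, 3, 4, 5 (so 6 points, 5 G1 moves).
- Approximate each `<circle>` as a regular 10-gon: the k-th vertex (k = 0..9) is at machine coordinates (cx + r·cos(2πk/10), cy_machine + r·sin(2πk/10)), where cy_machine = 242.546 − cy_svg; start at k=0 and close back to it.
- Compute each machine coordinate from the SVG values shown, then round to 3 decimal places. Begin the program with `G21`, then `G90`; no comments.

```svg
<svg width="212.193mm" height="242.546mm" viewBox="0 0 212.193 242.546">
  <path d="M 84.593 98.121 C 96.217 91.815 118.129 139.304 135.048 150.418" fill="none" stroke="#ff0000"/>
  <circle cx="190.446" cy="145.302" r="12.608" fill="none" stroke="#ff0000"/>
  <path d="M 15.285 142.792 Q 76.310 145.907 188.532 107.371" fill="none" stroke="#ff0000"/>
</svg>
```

Since the viewBox matches the mm dimensions, user units are millimetres directly. The only transform is the Y-flip y_m = 242.546 − y_svg.

Shape 1 is a cubic bezier drawn with `<path>`. Its stroke #ff0000 means engrave at S262, F2569. After flipping Y the toolpath is (84.593,144.425) → (92.680,142.475) → (102.502,131.941) → (113.327,117.154) → (124.420,102.440) → (135.048,92.128).

Shape 2 is a circle drawn with `<circle>`. Its stroke #ff0000 means engrave at S262, F2569. After flipping Y the toolpath is (203.054,97.244) → (200.646,104.655) → (194.342,109.235) → (186.550,109.235) → (180.246,104.655) → (177.838,97.244) → (180.246,89.833) → (186.550,85.253) → (194.342,85.253) → (200.646,89.833) → (203.054,97.244), returning to the start.

Shape 3 is a quadratic bezier drawn with `<path>`. Its stroke #ff0000 means engrave at S262, F2569. After flipping Y the toolpath is (15.285,99.754) → (41.743,100.174) → (72.297,103.926) → (106.946,111.010) → (145.691,121.427) → (188.532,135.175).

G21
G90
G0 X84.593 Y144.425
M4 S262
G1 X92.680 Y142.475 F2569
G1 X102.502 Y131.941
G1 X113.327 Y117.154
G1 X124.420 Y102.440
G1 X135.048 Y92.128
M5
G0 X203.054 Y97.244
M4 S262
G1 X200.646 Y104.655 F2569
G1 X194.342 Y109.235
G1 X186.550 Y109.235
G1 X180.246 Y104.655
G1 X177.838 Y97.244
G1 X180.246 Y89.833
G1 X186.550 Y85.253
G1 X194.342 Y85.253
G1 X200.646 Y89.833
G1 X203.054 Y97.244
M5
G0 X15.285 Y99.754
M4 S262
G1 X41.743 Y100.174 F2569
G1 X72.297 Y103.926
G1 X106.946 Y111.010
G1 X145.691 Y121.427
G1 X188.532 Y135.175
M5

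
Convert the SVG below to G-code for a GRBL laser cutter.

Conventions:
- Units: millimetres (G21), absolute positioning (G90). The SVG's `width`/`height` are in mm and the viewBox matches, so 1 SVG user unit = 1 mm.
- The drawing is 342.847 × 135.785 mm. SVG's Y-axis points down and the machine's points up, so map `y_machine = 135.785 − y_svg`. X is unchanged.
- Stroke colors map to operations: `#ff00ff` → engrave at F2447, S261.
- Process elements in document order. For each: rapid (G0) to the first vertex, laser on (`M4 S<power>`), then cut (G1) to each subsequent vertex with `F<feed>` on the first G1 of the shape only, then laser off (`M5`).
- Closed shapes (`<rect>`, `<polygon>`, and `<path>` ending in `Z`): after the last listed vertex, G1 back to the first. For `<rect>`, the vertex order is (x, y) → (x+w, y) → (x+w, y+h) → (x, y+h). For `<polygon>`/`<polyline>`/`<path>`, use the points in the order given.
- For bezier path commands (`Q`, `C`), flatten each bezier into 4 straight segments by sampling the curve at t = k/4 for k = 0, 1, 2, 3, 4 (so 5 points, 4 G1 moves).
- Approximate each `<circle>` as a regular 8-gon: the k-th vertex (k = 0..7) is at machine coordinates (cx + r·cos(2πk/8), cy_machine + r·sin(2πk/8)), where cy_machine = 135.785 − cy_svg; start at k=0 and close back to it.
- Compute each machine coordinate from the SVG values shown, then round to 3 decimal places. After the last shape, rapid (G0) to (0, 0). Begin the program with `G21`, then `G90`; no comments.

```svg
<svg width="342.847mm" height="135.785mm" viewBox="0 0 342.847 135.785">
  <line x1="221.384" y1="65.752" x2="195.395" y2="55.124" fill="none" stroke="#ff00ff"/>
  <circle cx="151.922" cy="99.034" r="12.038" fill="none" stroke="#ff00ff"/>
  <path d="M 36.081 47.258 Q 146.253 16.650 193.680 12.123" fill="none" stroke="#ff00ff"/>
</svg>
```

G21
G90
G0 X221.384 Y70.033
M4 S261
G1 X195.395 Y80.661 F2447
M5
G0 X163.960 Y36.751
M4 S261
G1 X160.434 Y45.263 F2447
G1 X151.922 Y48.789
G1 X143.410 Y45.263
G1 X139.884 Y36.751
G1 X143.410 Y28.239
G1 X151.922 Y24.713
G1 X160.434 Y28.239
G1 X163.960 Y36.751
M5
G0 X36.081 Y88.527
M4 S261
G1 X87.245 Y102.201 F2447
G1 X130.567 Y112.615
G1 X166.045 Y119.768
G1 X193.680 Y123.662
M5
G0 X0.000 Y0.000

1 u = 1 mm; y_m = 135.785 − y.

[1] `<line>` line segment, #ff00ff→engrave S261 F2447: (221.384,70.033) → (195.395,80.661)

[2] `<circle>` circle, #ff00ff→engrave S261 F2447: (163.960,36.751) → (160.434,45.263) → (151.922,48.789) → (143.410,45.263) → (139.884,36.751) → (143.410,28.239) → (151.922,24.713) → (160.434,28.239) → (163.960,36.751) (closed)

[3] `<path>` quadratic bezier, #ff00ff→engrave S261 F2447: (36.081,88.527) → (87.245,102.201) → (130.567,112.615) → (166.045,119.768) → (193.680,123.662)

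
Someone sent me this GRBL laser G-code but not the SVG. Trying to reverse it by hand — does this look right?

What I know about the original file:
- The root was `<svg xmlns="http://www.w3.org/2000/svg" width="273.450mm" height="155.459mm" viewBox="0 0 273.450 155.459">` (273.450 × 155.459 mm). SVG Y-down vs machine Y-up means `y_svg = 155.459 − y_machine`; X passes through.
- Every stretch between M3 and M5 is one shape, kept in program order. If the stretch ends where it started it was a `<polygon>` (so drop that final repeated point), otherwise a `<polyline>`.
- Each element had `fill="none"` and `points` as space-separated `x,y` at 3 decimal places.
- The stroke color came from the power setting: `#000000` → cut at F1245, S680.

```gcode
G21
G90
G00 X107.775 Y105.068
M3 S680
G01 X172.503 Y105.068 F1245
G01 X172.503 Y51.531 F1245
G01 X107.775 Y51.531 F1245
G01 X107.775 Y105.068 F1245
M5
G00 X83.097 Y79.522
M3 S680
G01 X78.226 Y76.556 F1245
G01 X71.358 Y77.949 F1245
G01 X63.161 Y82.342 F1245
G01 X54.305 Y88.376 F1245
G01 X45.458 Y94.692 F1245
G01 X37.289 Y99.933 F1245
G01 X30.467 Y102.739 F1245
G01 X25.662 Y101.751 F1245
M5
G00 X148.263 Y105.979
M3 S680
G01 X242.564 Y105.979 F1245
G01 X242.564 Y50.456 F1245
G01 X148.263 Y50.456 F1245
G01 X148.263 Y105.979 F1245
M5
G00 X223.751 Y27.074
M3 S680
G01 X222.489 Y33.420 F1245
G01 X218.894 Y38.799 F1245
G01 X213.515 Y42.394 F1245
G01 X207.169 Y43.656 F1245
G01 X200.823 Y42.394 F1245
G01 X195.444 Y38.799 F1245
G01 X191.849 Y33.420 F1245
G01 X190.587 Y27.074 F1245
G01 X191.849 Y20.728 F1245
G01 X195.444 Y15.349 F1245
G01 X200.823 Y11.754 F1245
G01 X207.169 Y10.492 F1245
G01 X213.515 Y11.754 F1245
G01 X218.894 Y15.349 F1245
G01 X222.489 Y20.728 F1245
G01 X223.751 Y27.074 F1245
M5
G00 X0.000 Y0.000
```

<svg xmlns="http://www.w3.org/2000/svg" width="273.450mm" height="155.459mm" viewBox="0 0 273.450 155.459">
  <polygon points="107.775,50.391 172.503,50.391 172.503,103.928 107.775,103.928" fill="none" stroke="#000000"/>
  <polyline points="83.097,75.937 78.226,78.903 71.358,77.510 63.161,73.117 54.305,67.083 45.458,60.767 37.289,55.526 30.467,52.720 25.662,53.708" fill="none" stroke="#000000"/>
  <polygon points="148.263,49.480 242.564,49.480 242.564,105.003 148.263,105.003" fill="none" stroke="#000000"/>
  <polygon points="223.751,128.385 222.489,122.039 218.894,116.660 213.515,113.065 207.169,111.803 200.823,113.065 195.444,116.660 191.849,122.039 190.587,128.385 191.849,134.731 195.444,140.110 200.823,143.705 207.169,144.967 213.515,143.705 218.894,140.110 222.489,134.731" fill="none" stroke="#000000"/>
</svg>

Each laser-on run becomes one SVG element. Flip Y back into SVG space with y_svg = 155.459 − y_machine. Every run uses S680, so all elements get stroke `#000000` (cut).

Run 1: The run returns to its start, so emit a `<polygon>` with points (Y-flipped): 107.775,50.391 172.503,50.391 172.503,103.928 107.775,103.928.

Run 2: The run is open, so emit a `<polyline>` with points (Y-flipped): 83.097,75.937 78.226,78.903 71.358,77.510 63.161,73.117 54.305,67.083 45.458,60.767 37.289,55.526 30.467,52.720 25.662,53.708.

Run 3: The run returns to its start, so emit a `<polygon>` with points (Y-flipped): 148.263,49.480 242.564,49.480 242.564,105.003 148.263,105.003.

Run 4: The run returns to its start, so emit a `<polygon>` with points (Y-flipped): 223.751,128.385 222.489,122.039 218.894,116.660 213.515,113.065 207.169,111.803 200.823,113.065 195.444,116.660 191.849,122.039 190.587,128.385 191.849,134.731 195.444,140.110 200.823,143.705 207.169,144.967 213.515,143.705 218.894,140.110 222.489,134.731.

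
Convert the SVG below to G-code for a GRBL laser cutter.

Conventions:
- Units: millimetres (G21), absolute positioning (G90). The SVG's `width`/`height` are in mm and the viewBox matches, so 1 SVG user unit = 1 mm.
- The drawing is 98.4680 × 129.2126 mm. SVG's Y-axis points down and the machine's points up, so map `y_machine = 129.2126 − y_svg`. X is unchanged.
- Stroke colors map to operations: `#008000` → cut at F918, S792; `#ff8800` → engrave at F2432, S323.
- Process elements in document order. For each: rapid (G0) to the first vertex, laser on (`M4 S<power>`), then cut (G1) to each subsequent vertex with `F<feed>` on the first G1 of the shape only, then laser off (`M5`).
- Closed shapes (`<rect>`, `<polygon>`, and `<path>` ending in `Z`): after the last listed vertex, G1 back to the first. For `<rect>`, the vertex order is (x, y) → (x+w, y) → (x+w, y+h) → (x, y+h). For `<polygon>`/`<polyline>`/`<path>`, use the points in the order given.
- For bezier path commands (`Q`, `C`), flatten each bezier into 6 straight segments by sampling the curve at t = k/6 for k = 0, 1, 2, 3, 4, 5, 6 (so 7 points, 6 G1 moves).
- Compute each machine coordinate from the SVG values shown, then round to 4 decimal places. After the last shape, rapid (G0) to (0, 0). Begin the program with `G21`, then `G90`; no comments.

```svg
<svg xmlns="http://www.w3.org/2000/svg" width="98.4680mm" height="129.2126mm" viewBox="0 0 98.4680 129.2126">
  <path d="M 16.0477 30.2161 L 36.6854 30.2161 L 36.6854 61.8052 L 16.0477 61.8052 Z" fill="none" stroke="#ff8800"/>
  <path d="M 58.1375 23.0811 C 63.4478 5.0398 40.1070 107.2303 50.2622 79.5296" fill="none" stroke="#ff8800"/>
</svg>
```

Since the viewBox matches the mm dimensions, user units are millimetres directly. The only transform is the Y-flip y_m = 129.2126 − y_svg.

Shape 1 is a rectangle drawn with `<path>`. Its stroke #ff8800 means engrave at S323, F2432. After flipping Y the toolpath is (16.0477,98.9965) → (36.6854,98.9965) → (36.6854,67.4074) → (16.0477,67.4074) → (16.0477,98.9965), returning to the start.

Shape 2 is a cubic bezier drawn with `<path>`. Its stroke #ff8800 means engrave at S323, F2432. After flipping Y the toolpath is (58.1375,106.1315) → (58.6928,106.2908) → (56.1992,93.3593) → (52.3830,74.2850) → (48.9706,56.0156) → (47.6882,45.4989) → (50.2622,49.6830).

G21
G90
G0 X16.0477 Y98.9965
M4 S323
G1 X36.6854 Y98.9965 F2432
G1 X36.6854 Y67.4074
G1 X16.0477 Y67.4074
G1 X16.0477 Y98.9965
M5
G0 X58.1375 Y106.1315
M4 S323
G1 X58.6928 Y106.2908 F2432
G1 X56.1992 Y93.3593
G1 X52.3830 Y74.2850
G1 X48.9706 Y56.0156
G1 X47.6882 Y45.4989
G1 X50.2622 Y49.6830
M5
G0 X0.0000 Y0.0000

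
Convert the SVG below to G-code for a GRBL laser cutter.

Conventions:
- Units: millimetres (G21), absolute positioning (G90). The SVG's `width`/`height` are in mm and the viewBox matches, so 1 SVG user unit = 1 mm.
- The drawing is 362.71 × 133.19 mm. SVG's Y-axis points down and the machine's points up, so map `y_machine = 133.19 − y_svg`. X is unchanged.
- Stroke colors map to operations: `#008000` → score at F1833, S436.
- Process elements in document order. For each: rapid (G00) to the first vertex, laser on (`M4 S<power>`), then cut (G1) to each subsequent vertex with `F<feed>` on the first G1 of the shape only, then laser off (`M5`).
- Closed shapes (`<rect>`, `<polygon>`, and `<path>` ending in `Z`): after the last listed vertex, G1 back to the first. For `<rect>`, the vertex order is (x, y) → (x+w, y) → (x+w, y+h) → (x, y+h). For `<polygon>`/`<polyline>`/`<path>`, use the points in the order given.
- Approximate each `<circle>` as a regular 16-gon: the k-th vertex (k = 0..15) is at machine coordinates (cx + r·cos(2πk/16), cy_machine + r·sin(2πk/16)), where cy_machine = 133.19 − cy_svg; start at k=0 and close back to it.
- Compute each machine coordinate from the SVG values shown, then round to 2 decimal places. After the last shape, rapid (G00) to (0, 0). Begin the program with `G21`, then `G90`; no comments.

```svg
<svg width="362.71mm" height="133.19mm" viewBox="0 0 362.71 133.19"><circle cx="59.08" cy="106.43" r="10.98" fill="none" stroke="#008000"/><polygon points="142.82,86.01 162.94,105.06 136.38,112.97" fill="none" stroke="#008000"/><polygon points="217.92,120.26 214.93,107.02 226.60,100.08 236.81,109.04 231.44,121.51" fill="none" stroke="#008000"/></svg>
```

Since the viewBox matches the mm dimensions, user units are millimetres directly. The only transform is the Y-flip y_m = 133.19 − y_svg.

Shape 1 is a circle drawn with `<circle>`. Its stroke #008000 means score at S436, F1833. After flipping Y the toolpath is (70.06,26.76) → (69.22,30.96) → (66.84,34.52) → (63.28,36.90) → (59.08,37.74) → (54.88,36.90) → (51.32,34.52) → (48.94,30.96) → (48.10,26.76) → (48.94,22.56) → (51.32,19.00) → (54.88,16.62) → (59.08,15.78) → (63.28,16.62) → (66.84,19.00) → (69.22,22.56) → (70.06,26.76), returning to the start.

Shape 2 is a regular polygon drawn with `<polygon>`. Its stroke #008000 means score at S436, F1833. After flipping Y the toolpath is (142.82,47.18) → (162.94,28.13) → (136.38,20.22) → (142.82,47.18), returning to the start.

Shape 3 is a regular polygon drawn with `<polygon>`. Its stroke #008000 means score at S436, F1833. After flipping Y the toolpath is (217.92,12.93) → (214.93,26.17) → (226.60,33.11) → (236.81,24.15) → (231.44,11.68) → (217.92,12.93), returning to the start.

G21
G90
G00 X70.06 Y26.76
M4 S436
G1 X69.22 Y30.96 F1833
G1 X66.84 Y34.52
G1 X63.28 Y36.90
G1 X59.08 Y37.74
G1 X54.88 Y36.90
G1 X51.32 Y34.52
G1 X48.94 Y30.96
G1 X48.10 Y26.76
G1 X48.94 Y22.56
G1 X51.32 Y19.00
G1 X54.88 Y16.62
G1 X59.08 Y15.78
G1 X63.28 Y16.62
G1 X66.84 Y19.00
G1 X69.22 Y22.56
G1 X70.06 Y26.76
M5
G00 X142.82 Y47.18
M4 S436
G1 X162.94 Y28.13 F1833
G1 X136.38 Y20.22
G1 X142.82 Y47.18
M5
G00 X217.92 Y12.93
M4 S436
G1 X214.93 Y26.17 F1833
G1 X226.60 Y33.11
G1 X236.81 Y24.15
G1 X231.44 Y11.68
G1 X217.92 Y12.93
M5
G00 X0.00 Y0.00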